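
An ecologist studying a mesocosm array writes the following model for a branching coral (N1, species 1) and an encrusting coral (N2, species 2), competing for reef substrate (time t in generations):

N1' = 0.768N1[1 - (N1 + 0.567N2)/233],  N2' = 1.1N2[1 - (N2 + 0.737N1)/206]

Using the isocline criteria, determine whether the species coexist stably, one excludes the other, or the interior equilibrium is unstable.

Compare the nullcline intercepts: K1/α12 = 233/0.567 = 411 > K2 = 206; K2/α21 = 206/0.737 = 280 > K1 = 233.
Since both inequalities hold, each species can invade when rare, so the interior equilibrium is stable.

stable coexistence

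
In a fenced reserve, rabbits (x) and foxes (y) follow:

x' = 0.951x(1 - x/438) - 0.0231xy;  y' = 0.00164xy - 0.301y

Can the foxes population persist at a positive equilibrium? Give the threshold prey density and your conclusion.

Threshold x = 184; K > 184, so yes, the predator persists.

The predator equation gives dy/dt > 0 only when x > 0.301/0.00164 = 184.
Without the predator, x → K = 438. Since 438 > 184, the predator can invade and persist.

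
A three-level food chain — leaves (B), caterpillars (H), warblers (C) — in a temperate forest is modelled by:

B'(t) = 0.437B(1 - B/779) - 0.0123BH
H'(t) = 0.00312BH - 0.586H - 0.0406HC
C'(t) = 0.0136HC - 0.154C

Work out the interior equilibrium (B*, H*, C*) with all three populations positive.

B* ≈ 531, H* ≈ 11.3, C* ≈ 26.4

From dC/dt = 0: 0.0136H* = 0.154, so H* = 11.3.
From dB/dt = 0: 0.437(1 - B*/779) = 0.0123·11.3, giving B* = 779·(1 - 0.319) = 531.
From dH/dt = 0: 0.00312·531 - 0.586 = 0.0406C*, so C* = 1.07/0.0406 = 26.4.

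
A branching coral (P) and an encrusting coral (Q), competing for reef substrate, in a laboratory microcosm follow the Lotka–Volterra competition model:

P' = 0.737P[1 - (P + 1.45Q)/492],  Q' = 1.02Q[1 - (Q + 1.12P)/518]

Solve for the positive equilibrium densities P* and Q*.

P* ≈ 415, Q* ≈ 52.9

Setting both brackets to zero gives the nullclines P + 1.45Q = 492 and 1.12P + Q = 518.
Substituting Q = 518 - 1.12P into the first: P(1 - 1.45·1.12) = 492 - 1.45·518.
So P* = -259/-0.624 = 415, and then Q* = 518 - 1.12·415 = 52.9.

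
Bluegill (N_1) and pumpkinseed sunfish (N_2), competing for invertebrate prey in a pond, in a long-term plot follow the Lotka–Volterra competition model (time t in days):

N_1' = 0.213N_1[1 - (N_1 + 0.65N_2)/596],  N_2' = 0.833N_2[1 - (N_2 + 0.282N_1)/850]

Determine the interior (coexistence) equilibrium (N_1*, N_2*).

N_1* ≈ 53.3, N_2* ≈ 835

Setting both brackets to zero gives the nullclines N_1 + 0.65N_2 = 596 and 0.282N_1 + N_2 = 850.
Substituting N_2 = 850 - 0.282N_1 into the first: N_1(1 - 0.65·0.282) = 596 - 0.65·850.
So N_1* = 43.5/0.817 = 53.3, and then N_2* = 850 - 0.282·53.3 = 835.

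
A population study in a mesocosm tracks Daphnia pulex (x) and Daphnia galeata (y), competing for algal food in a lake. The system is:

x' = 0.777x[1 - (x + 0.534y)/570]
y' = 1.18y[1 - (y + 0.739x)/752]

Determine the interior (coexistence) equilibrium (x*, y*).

Setting both brackets to zero gives the nullclines x + 0.534y = 570 and 0.739x + y = 752.
Substituting y = 752 - 0.739x into the first: x(1 - 0.534·0.739) = 570 - 0.534·752.
So x* = 168/0.605 = 278, and then y* = 752 - 0.739·278 = 546.

x* ≈ 278, y* ≈ 546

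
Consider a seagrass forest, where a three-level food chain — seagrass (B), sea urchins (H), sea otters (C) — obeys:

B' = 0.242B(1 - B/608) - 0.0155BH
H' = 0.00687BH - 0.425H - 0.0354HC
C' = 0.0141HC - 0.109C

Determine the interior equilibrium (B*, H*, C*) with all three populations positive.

From dC/dt = 0: 0.0141H* = 0.109, so H* = 7.73.
From dB/dt = 0: 0.242(1 - B*/608) = 0.0155·7.73, giving B* = 608·(1 - 0.495) = 307.
From dH/dt = 0: 0.00687·307 - 0.425 = 0.0354C*, so C* = 1.68/0.0354 = 47.6.

B* ≈ 307, H* ≈ 7.73, C* ≈ 47.6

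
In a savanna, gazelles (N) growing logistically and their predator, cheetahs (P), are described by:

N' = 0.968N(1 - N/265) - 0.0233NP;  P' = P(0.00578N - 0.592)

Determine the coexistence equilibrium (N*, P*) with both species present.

From dP/dt = 0 with P > 0: 0.00578N* = 0.592, so N* = 102.
Substitute into dN/dt = 0: 0.968(1 - 102/265) = 0.0233P*.
The bracket is 0.614, giving P* = 0.594/0.0233 = 25.5.

N* ≈ 102, P* ≈ 25.5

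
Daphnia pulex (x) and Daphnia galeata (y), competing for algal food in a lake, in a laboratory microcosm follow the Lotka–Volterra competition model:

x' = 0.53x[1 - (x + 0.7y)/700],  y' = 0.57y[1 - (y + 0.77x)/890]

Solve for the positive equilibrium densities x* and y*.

Setting both brackets to zero gives the nullclines x + 0.7y = 700 and 0.77x + y = 890.
Substituting y = 890 - 0.77x into the first: x(1 - 0.7·0.77) = 700 - 0.7·890.
So x* = 77/0.461 = 167, and then y* = 890 - 0.77·167 = 761.

x* ≈ 167, y* ≈ 761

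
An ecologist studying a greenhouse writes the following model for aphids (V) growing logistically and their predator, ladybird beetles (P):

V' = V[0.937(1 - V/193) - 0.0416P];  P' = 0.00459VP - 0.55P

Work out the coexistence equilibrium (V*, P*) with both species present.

From dP/dt = 0 with P > 0: 0.00459V* = 0.55, so V* = 120.
Substitute into dV/dt = 0: 0.937(1 - 120/193) = 0.0416P*.
The bracket is 0.379, giving P* = 0.355/0.0416 = 8.54.

V* ≈ 120, P* ≈ 8.54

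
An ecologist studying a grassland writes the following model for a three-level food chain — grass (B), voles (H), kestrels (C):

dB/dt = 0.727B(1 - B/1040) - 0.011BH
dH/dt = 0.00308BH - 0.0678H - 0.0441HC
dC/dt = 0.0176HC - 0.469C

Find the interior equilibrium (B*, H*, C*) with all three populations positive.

From dC/dt = 0: 0.0176H* = 0.469, so H* = 26.6.
From dB/dt = 0: 0.727(1 - B*/1040) = 0.011·26.6, giving B* = 1040·(1 - 0.403) = 621.
From dH/dt = 0: 0.00308·621 - 0.0678 = 0.0441C*, so C* = 1.84/0.0441 = 41.8.

B* ≈ 621, H* ≈ 26.6, C* ≈ 41.8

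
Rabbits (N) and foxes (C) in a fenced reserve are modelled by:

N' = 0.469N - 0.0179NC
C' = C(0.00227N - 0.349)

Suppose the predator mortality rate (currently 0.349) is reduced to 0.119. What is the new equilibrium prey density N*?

N* ≈ 52.4

At the interior fixed point, setting dC/dt = 0 with C > 0 fixes N* = (predator death rate)/(NC coefficient) — independent of the other coefficients.
With the change, N* = 0.119/0.00227 = 52.4; it falls from 154.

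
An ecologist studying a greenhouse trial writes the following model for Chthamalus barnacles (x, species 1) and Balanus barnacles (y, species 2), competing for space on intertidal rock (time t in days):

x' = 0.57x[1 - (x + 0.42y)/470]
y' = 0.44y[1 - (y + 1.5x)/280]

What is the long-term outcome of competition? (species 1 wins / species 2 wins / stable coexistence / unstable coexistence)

Compare the nullcline intercepts: K1/α12 = 470/0.42 = 1120 > K2 = 280; K2/α21 = 280/1.5 = 187 < K1 = 470.
Since the inequalities point opposite ways, species 1 can invade but species 2 cannot.

species 1 excludes species 2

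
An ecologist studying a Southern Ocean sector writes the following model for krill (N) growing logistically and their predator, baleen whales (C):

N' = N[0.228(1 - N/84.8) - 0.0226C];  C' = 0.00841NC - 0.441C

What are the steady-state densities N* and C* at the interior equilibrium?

From dC/dt = 0 with C > 0: 0.00841N* = 0.441, so N* = 52.4.
Substitute into dN/dt = 0: 0.228(1 - 52.4/84.8) = 0.0226C*.
The bracket is 0.382, giving C* = 0.087/0.0226 = 3.85.

N* ≈ 52.4, C* ≈ 3.85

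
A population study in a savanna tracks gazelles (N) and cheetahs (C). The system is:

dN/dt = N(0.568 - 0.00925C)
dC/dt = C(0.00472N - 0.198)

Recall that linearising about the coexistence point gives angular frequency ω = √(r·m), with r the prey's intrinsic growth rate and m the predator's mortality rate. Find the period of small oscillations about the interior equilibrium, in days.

Here r = 0.568 and m = 0.198, so r·m = 0.112.
ω = √0.112 = 0.335 per day, hence T = 2π/ω ≈ 18.7 days.

T ≈ 18.7 days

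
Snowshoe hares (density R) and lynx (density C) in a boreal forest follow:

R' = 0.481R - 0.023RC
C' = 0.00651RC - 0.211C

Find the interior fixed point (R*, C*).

Set dC/dt = 0 with C > 0: 0.00651R - 0.211 = 0, so R* = 0.211/0.00651 = 32.4.
Set dR/dt = 0 with R > 0: 0.481 - 0.023C = 0, so C* = 0.481/0.023 = 20.9.

R* ≈ 32.4, C* ≈ 20.9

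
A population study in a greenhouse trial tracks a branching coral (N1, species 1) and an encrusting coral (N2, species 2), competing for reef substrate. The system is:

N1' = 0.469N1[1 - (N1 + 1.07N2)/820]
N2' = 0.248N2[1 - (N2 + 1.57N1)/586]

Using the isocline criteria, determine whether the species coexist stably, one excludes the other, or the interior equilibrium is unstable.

species 1 excludes species 2

Compare the nullcline intercepts: K1/α12 = 820/1.07 = 766 > K2 = 586; K2/α21 = 586/1.57 = 373 < K1 = 820.
Since the inequalities point opposite ways, species 1 can invade but species 2 cannot.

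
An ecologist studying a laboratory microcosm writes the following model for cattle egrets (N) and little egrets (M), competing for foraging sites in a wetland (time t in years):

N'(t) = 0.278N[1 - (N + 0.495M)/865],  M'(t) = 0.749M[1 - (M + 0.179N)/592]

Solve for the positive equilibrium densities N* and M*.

N* ≈ 628, M* ≈ 480

Setting both brackets to zero gives the nullclines N + 0.495M = 865 and 0.179N + M = 592.
Substituting M = 592 - 0.179N into the first: N(1 - 0.495·0.179) = 865 - 0.495·592.
So N* = 572/0.911 = 628, and then M* = 592 - 0.179·628 = 480.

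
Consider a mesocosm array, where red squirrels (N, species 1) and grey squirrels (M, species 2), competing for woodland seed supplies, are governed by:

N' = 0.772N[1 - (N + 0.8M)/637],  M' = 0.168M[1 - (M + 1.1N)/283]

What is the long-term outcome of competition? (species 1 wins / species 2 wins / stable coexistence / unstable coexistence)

Compare the nullcline intercepts: K1/α12 = 637/0.8 = 796 > K2 = 283; K2/α21 = 283/1.1 = 257 < K1 = 637.
Since the inequalities point opposite ways, species 1 can invade but species 2 cannot.

species 1 excludes species 2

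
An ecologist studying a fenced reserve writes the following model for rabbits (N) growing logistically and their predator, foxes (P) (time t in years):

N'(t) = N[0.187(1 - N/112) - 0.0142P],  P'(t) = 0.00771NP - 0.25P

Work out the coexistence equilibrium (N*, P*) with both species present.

From dP/dt = 0 with P > 0: 0.00771N* = 0.25, so N* = 32.4.
Substitute into dN/dt = 0: 0.187(1 - 32.4/112) = 0.0142P*.
The bracket is 0.71, giving P* = 0.133/0.0142 = 9.36.

N* ≈ 32.4, P* ≈ 9.36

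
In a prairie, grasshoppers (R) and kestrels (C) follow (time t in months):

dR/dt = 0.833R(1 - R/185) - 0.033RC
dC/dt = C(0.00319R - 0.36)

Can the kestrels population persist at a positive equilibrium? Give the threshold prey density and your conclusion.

Threshold R = 113; K > 113, so yes, the predator persists.

The predator equation gives dC/dt > 0 only when R > 0.36/0.00319 = 113.
Without the predator, R → K = 185. Since 185 > 113, the predator can invade and persist.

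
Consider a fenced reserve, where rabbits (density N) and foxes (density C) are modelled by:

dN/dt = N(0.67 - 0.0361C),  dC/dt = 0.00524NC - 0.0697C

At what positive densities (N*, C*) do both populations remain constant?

N* ≈ 13.3, C* ≈ 18.6

Set dC/dt = 0 with C > 0: 0.00524N - 0.0697 = 0, so N* = 0.0697/0.00524 = 13.3.
Set dN/dt = 0 with N > 0: 0.67 - 0.0361C = 0, so C* = 0.67/0.0361 = 18.6.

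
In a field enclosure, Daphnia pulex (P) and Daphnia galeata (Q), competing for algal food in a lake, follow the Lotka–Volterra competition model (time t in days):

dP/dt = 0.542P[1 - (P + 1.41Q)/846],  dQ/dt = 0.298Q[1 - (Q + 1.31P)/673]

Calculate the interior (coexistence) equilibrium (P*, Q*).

Setting both brackets to zero gives the nullclines P + 1.41Q = 846 and 1.31P + Q = 673.
Substituting Q = 673 - 1.31P into the first: P(1 - 1.41·1.31) = 846 - 1.41·673.
So P* = -103/-0.847 = 122, and then Q* = 673 - 1.31·122 = 514.

P* ≈ 122, Q* ≈ 514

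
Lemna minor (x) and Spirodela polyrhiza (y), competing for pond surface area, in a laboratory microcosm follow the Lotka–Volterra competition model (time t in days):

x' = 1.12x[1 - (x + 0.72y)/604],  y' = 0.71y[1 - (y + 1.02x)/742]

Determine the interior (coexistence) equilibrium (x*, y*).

x* ≈ 263, y* ≈ 474

Setting both brackets to zero gives the nullclines x + 0.72y = 604 and 1.02x + y = 742.
Substituting y = 742 - 1.02x into the first: x(1 - 0.72·1.02) = 604 - 0.72·742.
So x* = 69.8/0.266 = 263, and then y* = 742 - 1.02·263 = 474.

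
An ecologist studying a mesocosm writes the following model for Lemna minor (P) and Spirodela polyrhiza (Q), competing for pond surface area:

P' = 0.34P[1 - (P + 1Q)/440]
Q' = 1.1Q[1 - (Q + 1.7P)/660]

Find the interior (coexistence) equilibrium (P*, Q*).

P* ≈ 314, Q* ≈ 126

Setting both brackets to zero gives the nullclines P + 1Q = 440 and 1.7P + Q = 660.
Substituting Q = 660 - 1.7P into the first: P(1 - 1·1.7) = 440 - 1·660.
So P* = -220/-0.7 = 314, and then Q* = 660 - 1.7·314 = 126.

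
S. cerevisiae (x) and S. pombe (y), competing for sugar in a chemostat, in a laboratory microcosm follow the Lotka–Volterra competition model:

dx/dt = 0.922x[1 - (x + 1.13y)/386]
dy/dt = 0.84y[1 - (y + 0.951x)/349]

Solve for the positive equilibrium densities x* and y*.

Setting both brackets to zero gives the nullclines x + 1.13y = 386 and 0.951x + y = 349.
Substituting y = 349 - 0.951x into the first: x(1 - 1.13·0.951) = 386 - 1.13·349.
So x* = -8.37/-0.0746 = 112, and then y* = 349 - 0.951·112 = 242.

x* ≈ 112, y* ≈ 242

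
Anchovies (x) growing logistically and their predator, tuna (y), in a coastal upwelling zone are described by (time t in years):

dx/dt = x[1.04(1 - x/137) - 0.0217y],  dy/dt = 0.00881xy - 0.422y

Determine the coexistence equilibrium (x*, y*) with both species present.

x* ≈ 47.9, y* ≈ 31.2

From dy/dt = 0 with y > 0: 0.00881x* = 0.422, so x* = 47.9.
Substitute into dx/dt = 0: 1.04(1 - 47.9/137) = 0.0217y*.
The bracket is 0.65, giving y* = 0.676/0.0217 = 31.2.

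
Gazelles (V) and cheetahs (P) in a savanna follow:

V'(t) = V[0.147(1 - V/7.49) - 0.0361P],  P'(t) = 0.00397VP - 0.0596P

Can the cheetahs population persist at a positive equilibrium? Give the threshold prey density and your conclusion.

The predator equation gives dP/dt > 0 only when V > 0.0596/0.00397 = 15.
Without the predator, V → K = 7.49. Since 7.49 < 15, the predator cannot invade.

Threshold V = 15; K < 15, so no, the predator goes extinct.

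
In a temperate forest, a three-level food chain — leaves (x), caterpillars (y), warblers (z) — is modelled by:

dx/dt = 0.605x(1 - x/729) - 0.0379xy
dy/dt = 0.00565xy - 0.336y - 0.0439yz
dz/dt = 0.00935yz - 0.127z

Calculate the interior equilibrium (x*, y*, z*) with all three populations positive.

x* ≈ 109, y* ≈ 13.6, z* ≈ 6.34

From dz/dt = 0: 0.00935y* = 0.127, so y* = 13.6.
From dx/dt = 0: 0.605(1 - x*/729) = 0.0379·13.6, giving x* = 729·(1 - 0.851) = 109.
From dy/dt = 0: 0.00565·109 - 0.336 = 0.0439z*, so z* = 0.278/0.0439 = 6.34.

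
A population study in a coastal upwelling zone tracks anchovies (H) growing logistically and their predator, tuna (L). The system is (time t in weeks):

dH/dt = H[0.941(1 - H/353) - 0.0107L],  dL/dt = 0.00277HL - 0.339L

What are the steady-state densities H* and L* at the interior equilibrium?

From dL/dt = 0 with L > 0: 0.00277H* = 0.339, so H* = 122.
Substitute into dH/dt = 0: 0.941(1 - 122/353) = 0.0107L*.
The bracket is 0.653, giving L* = 0.615/0.0107 = 57.5.

H* ≈ 122, L* ≈ 57.5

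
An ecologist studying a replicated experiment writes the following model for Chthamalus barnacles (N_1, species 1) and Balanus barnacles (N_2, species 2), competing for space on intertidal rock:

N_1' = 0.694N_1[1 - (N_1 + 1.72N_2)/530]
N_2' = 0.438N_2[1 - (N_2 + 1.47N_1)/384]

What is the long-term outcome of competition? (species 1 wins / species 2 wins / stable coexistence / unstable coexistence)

Compare the nullcline intercepts: K1/α12 = 530/1.72 = 308 < K2 = 384; K2/α21 = 384/1.47 = 261 < K1 = 530.
Since both are reversed, neither can invade when rare; the interior point is a saddle.

unstable coexistence (outcome depends on initial conditions)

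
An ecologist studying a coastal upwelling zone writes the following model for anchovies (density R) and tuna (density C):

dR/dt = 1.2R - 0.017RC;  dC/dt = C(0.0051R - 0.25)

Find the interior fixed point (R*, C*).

R* ≈ 49, C* ≈ 70.6

Set dC/dt = 0 with C > 0: 0.0051R - 0.25 = 0, so R* = 0.25/0.0051 = 49.
Set dR/dt = 0 with R > 0: 1.2 - 0.017C = 0, so C* = 1.2/0.017 = 70.6.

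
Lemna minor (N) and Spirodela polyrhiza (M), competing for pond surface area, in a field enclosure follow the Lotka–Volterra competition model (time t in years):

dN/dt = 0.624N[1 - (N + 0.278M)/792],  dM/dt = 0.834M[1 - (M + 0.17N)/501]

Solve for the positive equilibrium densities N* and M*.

Setting both brackets to zero gives the nullclines N + 0.278M = 792 and 0.17N + M = 501.
Substituting M = 501 - 0.17N into the first: N(1 - 0.278·0.17) = 792 - 0.278·501.
So N* = 653/0.953 = 685, and then M* = 501 - 0.17·685 = 385.

N* ≈ 685, M* ≈ 385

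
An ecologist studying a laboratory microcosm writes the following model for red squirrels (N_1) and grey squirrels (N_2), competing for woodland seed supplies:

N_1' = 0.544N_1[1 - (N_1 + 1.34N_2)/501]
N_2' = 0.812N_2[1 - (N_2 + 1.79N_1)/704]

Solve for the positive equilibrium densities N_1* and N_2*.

N_1* ≈ 316, N_2* ≈ 138

Setting both brackets to zero gives the nullclines N_1 + 1.34N_2 = 501 and 1.79N_1 + N_2 = 704.
Substituting N_2 = 704 - 1.79N_1 into the first: N_1(1 - 1.34·1.79) = 501 - 1.34·704.
So N_1* = -442/-1.4 = 316, and then N_2* = 704 - 1.79·316 = 138.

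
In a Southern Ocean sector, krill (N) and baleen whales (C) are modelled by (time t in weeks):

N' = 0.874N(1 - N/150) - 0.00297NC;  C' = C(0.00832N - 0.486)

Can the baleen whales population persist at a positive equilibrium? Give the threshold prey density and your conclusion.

Threshold N = 58.4; K > 58.4, so yes, the predator persists.

The predator equation gives dC/dt > 0 only when N > 0.486/0.00832 = 58.4.
Without the predator, N → K = 150. Since 150 > 58.4, the predator can invade and persist.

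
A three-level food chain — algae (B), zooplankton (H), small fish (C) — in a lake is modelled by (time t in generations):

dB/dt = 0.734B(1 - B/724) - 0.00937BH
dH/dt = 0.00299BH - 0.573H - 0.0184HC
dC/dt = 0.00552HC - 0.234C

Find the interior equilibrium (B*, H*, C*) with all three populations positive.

From dC/dt = 0: 0.00552H* = 0.234, so H* = 42.4.
From dB/dt = 0: 0.734(1 - B*/724) = 0.00937·42.4, giving B* = 724·(1 - 0.541) = 332.
From dH/dt = 0: 0.00299·332 - 0.573 = 0.0184C*, so C* = 0.42/0.0184 = 22.8.

B* ≈ 332, H* ≈ 42.4, C* ≈ 22.8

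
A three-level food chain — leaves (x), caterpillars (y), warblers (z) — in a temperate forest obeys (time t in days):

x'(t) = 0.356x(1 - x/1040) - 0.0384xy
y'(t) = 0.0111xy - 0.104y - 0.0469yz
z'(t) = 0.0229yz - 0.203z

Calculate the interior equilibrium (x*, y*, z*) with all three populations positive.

x* ≈ 45.6, y* ≈ 8.86, z* ≈ 8.57

From dz/dt = 0: 0.0229y* = 0.203, so y* = 8.86.
From dx/dt = 0: 0.356(1 - x*/1040) = 0.0384·8.86, giving x* = 1040·(1 - 0.956) = 45.6.
From dy/dt = 0: 0.0111·45.6 - 0.104 = 0.0469z*, so z* = 0.402/0.0469 = 8.57.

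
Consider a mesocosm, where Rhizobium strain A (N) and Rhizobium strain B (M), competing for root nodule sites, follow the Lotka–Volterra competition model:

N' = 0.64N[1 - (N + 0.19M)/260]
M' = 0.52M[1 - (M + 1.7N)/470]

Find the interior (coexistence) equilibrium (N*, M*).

N* ≈ 252, M* ≈ 41.4

Setting both brackets to zero gives the nullclines N + 0.19M = 260 and 1.7N + M = 470.
Substituting M = 470 - 1.7N into the first: N(1 - 0.19·1.7) = 260 - 0.19·470.
So N* = 171/0.677 = 252, and then M* = 470 - 1.7·252 = 41.4.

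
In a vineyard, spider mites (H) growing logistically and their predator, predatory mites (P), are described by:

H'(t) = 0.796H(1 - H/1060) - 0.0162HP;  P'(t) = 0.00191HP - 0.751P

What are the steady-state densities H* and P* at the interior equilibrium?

H* ≈ 393, P* ≈ 30.9

From dP/dt = 0 with P > 0: 0.00191H* = 0.751, so H* = 393.
Substitute into dH/dt = 0: 0.796(1 - 393/1060) = 0.0162P*.
The bracket is 0.629, giving P* = 0.501/0.0162 = 30.9.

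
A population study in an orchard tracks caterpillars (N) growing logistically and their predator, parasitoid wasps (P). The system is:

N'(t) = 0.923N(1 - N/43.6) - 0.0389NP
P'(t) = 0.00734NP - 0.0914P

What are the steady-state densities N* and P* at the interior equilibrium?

From dP/dt = 0 with P > 0: 0.00734N* = 0.0914, so N* = 12.5.
Substitute into dN/dt = 0: 0.923(1 - 12.5/43.6) = 0.0389P*.
The bracket is 0.714, giving P* = 0.659/0.0389 = 17.

N* ≈ 12.5, P* ≈ 17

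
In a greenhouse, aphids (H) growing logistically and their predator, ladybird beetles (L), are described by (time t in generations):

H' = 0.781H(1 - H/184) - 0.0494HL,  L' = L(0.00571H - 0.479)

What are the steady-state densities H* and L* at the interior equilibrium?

H* ≈ 83.9, L* ≈ 8.6

From dL/dt = 0 with L > 0: 0.00571H* = 0.479, so H* = 83.9.
Substitute into dH/dt = 0: 0.781(1 - 83.9/184) = 0.0494L*.
The bracket is 0.544, giving L* = 0.425/0.0494 = 8.6.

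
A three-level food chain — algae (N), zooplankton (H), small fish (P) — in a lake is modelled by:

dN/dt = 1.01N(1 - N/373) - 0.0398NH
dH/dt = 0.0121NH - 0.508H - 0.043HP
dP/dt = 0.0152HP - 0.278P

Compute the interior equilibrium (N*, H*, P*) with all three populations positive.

From dP/dt = 0: 0.0152H* = 0.278, so H* = 18.3.
From dN/dt = 0: 1.01(1 - N*/373) = 0.0398·18.3, giving N* = 373·(1 - 0.721) = 104.
From dH/dt = 0: 0.0121·104 - 0.508 = 0.043P*, so P* = 0.753/0.043 = 17.5.

N* ≈ 104, H* ≈ 18.3, P* ≈ 17.5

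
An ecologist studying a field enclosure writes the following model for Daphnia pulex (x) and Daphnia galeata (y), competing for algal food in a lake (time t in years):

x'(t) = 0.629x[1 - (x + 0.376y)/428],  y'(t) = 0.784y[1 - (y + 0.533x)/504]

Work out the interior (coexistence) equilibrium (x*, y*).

x* ≈ 298, y* ≈ 345

Setting both brackets to zero gives the nullclines x + 0.376y = 428 and 0.533x + y = 504.
Substituting y = 504 - 0.533x into the first: x(1 - 0.376·0.533) = 428 - 0.376·504.
So x* = 238/0.8 = 298, and then y* = 504 - 0.533·298 = 345.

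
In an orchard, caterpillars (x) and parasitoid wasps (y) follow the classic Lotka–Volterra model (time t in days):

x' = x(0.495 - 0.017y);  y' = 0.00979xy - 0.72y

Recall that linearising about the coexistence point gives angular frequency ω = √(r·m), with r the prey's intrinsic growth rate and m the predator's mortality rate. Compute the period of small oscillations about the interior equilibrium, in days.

T ≈ 10.5 days

Here r = 0.495 and m = 0.72, so r·m = 0.356.
ω = √0.356 = 0.597 per day, hence T = 2π/ω ≈ 10.5 days.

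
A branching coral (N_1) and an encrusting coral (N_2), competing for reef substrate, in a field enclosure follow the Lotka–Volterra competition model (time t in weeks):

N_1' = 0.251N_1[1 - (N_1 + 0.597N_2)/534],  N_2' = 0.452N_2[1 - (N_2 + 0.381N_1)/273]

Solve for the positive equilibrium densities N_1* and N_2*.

N_1* ≈ 480, N_2* ≈ 90

Setting both brackets to zero gives the nullclines N_1 + 0.597N_2 = 534 and 0.381N_1 + N_2 = 273.
Substituting N_2 = 273 - 0.381N_1 into the first: N_1(1 - 0.597·0.381) = 534 - 0.597·273.
So N_1* = 371/0.773 = 480, and then N_2* = 273 - 0.381·480 = 90.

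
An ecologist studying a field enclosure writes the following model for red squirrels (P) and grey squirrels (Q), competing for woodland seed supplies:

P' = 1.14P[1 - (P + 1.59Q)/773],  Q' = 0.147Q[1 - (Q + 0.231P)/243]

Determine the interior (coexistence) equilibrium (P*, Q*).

Setting both brackets to zero gives the nullclines P + 1.59Q = 773 and 0.231P + Q = 243.
Substituting Q = 243 - 0.231P into the first: P(1 - 1.59·0.231) = 773 - 1.59·243.
So P* = 387/0.633 = 611, and then Q* = 243 - 0.231·611 = 102.

P* ≈ 611, Q* ≈ 102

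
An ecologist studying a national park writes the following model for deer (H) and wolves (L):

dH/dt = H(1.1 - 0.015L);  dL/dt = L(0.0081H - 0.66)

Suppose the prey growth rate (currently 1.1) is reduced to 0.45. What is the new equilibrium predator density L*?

At the interior fixed point, setting dH/dt = 0 with H > 0 fixes L* = (prey growth rate)/(HL coefficient) — independent of the other coefficients.
With the change, L* = 0.45/0.015 = 30; it falls from 73.3.

L* ≈ 30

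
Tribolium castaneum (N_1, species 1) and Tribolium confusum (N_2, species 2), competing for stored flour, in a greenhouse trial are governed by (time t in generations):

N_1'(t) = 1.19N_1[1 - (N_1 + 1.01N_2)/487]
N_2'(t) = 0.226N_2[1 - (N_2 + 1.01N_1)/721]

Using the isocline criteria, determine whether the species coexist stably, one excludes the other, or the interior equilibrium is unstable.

species 2 excludes species 1

Compare the nullcline intercepts: K1/α12 = 487/1.01 = 482 < K2 = 721; K2/α21 = 721/1.01 = 714 > K1 = 487.
Since the inequalities point opposite ways, species 2 can invade but species 1 cannot.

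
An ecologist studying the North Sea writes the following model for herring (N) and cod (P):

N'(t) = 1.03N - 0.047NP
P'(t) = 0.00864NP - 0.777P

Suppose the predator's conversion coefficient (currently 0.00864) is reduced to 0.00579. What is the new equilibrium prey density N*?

N* ≈ 134

At the interior fixed point, setting dP/dt = 0 with P > 0 fixes N* = (predator death rate)/(NP coefficient) — independent of the other coefficients.
With the change, N* = 0.777/0.00579 = 134; it rises from 89.9.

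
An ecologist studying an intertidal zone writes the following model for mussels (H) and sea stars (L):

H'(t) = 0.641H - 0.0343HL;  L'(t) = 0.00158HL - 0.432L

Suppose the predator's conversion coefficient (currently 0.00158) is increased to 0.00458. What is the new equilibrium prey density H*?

At the interior fixed point, setting dL/dt = 0 with L > 0 fixes H* = (predator death rate)/(HL coefficient) — independent of the other coefficients.
With the change, H* = 0.432/0.00458 = 94.3; it falls from 273.

H* ≈ 94.3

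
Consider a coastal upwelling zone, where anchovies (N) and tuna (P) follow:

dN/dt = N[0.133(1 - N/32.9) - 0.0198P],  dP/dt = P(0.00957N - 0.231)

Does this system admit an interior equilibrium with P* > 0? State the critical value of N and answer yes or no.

Threshold N = 24.1; K > 24.1, so yes, the predator persists.

The predator equation gives dP/dt > 0 only when N > 0.231/0.00957 = 24.1.
Without the predator, N → K = 32.9. Since 32.9 > 24.1, the predator can invade and persist.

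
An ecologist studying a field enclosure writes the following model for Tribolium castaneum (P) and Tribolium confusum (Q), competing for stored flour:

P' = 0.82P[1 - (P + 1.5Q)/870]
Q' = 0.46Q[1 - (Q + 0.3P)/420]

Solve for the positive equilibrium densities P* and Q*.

P* ≈ 436, Q* ≈ 289

Setting both brackets to zero gives the nullclines P + 1.5Q = 870 and 0.3P + Q = 420.
Substituting Q = 420 - 0.3P into the first: P(1 - 1.5·0.3) = 870 - 1.5·420.
So P* = 240/0.55 = 436, and then Q* = 420 - 0.3·436 = 289.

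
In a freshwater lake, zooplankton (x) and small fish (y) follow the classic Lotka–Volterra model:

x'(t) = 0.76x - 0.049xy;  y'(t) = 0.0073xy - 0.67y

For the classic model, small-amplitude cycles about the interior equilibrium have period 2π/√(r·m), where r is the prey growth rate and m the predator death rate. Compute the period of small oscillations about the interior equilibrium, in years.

T ≈ 8.81 years

Here r = 0.76 and m = 0.67, so r·m = 0.509.
ω = √0.509 = 0.714 per year, hence T = 2π/ω ≈ 8.81 years.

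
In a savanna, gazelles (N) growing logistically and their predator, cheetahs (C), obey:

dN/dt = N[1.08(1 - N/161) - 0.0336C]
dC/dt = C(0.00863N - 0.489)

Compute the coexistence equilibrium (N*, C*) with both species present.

From dC/dt = 0 with C > 0: 0.00863N* = 0.489, so N* = 56.7.
Substitute into dN/dt = 0: 1.08(1 - 56.7/161) = 0.0336C*.
The bracket is 0.648, giving C* = 0.7/0.0336 = 20.8.

N* ≈ 56.7, C* ≈ 20.8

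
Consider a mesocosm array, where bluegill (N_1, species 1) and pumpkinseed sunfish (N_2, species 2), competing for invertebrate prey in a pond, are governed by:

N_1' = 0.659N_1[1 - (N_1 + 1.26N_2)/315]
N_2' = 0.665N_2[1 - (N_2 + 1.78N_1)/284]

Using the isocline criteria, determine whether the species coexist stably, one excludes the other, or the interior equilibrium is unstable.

unstable coexistence (outcome depends on initial conditions)

Compare the nullcline intercepts: K1/α12 = 315/1.26 = 250 < K2 = 284; K2/α21 = 284/1.78 = 160 < K1 = 315.
Since both are reversed, neither can invade when rare; the interior point is a saddle.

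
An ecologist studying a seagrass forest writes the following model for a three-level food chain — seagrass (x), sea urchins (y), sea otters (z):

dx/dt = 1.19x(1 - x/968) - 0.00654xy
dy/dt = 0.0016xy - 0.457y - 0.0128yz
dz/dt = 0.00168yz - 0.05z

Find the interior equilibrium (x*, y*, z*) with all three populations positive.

x* ≈ 810, y* ≈ 29.8, z* ≈ 65.5

From dz/dt = 0: 0.00168y* = 0.05, so y* = 29.8.
From dx/dt = 0: 1.19(1 - x*/968) = 0.00654·29.8, giving x* = 968·(1 - 0.164) = 810.
From dy/dt = 0: 0.0016·810 - 0.457 = 0.0128z*, so z* = 0.838/0.0128 = 65.5.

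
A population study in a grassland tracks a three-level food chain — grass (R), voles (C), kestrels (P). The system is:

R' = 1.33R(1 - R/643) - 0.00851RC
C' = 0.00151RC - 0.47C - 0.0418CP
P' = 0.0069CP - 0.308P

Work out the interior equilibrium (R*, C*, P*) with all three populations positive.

From dP/dt = 0: 0.0069C* = 0.308, so C* = 44.6.
From dR/dt = 0: 1.33(1 - R*/643) = 0.00851·44.6, giving R* = 643·(1 - 0.286) = 459.
From dC/dt = 0: 0.00151·459 - 0.47 = 0.0418P*, so P* = 0.224/0.0418 = 5.35.

R* ≈ 459, C* ≈ 44.6, P* ≈ 5.35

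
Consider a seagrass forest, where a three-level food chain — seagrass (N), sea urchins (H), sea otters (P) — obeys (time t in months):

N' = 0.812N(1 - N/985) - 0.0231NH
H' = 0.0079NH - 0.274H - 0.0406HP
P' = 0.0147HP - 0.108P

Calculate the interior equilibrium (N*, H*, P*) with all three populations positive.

N* ≈ 779, H* ≈ 7.35, P* ≈ 145

From dP/dt = 0: 0.0147H* = 0.108, so H* = 7.35.
From dN/dt = 0: 0.812(1 - N*/985) = 0.0231·7.35, giving N* = 985·(1 - 0.209) = 779.
From dH/dt = 0: 0.0079·779 - 0.274 = 0.0406P*, so P* = 5.88/0.0406 = 145.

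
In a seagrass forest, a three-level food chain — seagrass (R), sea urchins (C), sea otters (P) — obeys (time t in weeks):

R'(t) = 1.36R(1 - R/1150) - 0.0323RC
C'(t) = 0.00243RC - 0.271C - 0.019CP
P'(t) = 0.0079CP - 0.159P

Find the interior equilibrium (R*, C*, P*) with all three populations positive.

From dP/dt = 0: 0.0079C* = 0.159, so C* = 20.1.
From dR/dt = 0: 1.36(1 - R*/1150) = 0.0323·20.1, giving R* = 1150·(1 - 0.478) = 600.
From dC/dt = 0: 0.00243·600 - 0.271 = 0.019P*, so P* = 1.19/0.019 = 62.5.

R* ≈ 600, C* ≈ 20.1, P* ≈ 62.5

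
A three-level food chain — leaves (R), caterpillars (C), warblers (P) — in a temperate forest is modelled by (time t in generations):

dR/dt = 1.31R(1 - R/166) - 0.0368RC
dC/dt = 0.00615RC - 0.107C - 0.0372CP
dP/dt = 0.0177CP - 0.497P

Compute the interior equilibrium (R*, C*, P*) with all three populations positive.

R* ≈ 35.1, C* ≈ 28.1, P* ≈ 2.92

From dP/dt = 0: 0.0177C* = 0.497, so C* = 28.1.
From dR/dt = 0: 1.31(1 - R*/166) = 0.0368·28.1, giving R* = 166·(1 - 0.789) = 35.1.
From dC/dt = 0: 0.00615·35.1 - 0.107 = 0.0372P*, so P* = 0.109/0.0372 = 2.92.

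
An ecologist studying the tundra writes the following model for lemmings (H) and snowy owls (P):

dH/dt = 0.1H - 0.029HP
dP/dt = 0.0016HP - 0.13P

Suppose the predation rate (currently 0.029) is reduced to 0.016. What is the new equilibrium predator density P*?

P* ≈ 6.25

At the interior fixed point, setting dH/dt = 0 with H > 0 fixes P* = (prey growth rate)/(HP coefficient) — independent of the other coefficients.
With the change, P* = 0.1/0.016 = 6.25; it rises from 3.45.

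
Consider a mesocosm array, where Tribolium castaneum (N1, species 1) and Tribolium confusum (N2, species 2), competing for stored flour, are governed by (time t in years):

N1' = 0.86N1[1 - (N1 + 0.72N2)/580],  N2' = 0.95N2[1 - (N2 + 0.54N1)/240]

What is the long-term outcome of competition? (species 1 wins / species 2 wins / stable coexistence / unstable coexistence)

Compare the nullcline intercepts: K1/α12 = 580/0.72 = 806 > K2 = 240; K2/α21 = 240/0.54 = 444 < K1 = 580.
Since the inequalities point opposite ways, species 1 can invade but species 2 cannot.

species 1 excludes species 2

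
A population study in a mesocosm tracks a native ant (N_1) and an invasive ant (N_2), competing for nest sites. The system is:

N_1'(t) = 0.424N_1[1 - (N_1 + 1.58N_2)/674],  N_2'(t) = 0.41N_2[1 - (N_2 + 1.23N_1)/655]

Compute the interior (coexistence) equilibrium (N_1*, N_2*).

Setting both brackets to zero gives the nullclines N_1 + 1.58N_2 = 674 and 1.23N_1 + N_2 = 655.
Substituting N_2 = 655 - 1.23N_1 into the first: N_1(1 - 1.58·1.23) = 674 - 1.58·655.
So N_1* = -361/-0.943 = 383, and then N_2* = 655 - 1.23·383 = 184.

N_1* ≈ 383, N_2* ≈ 184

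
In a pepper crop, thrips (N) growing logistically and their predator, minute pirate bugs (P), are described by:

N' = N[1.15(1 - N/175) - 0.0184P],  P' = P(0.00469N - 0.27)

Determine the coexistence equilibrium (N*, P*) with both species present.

From dP/dt = 0 with P > 0: 0.00469N* = 0.27, so N* = 57.6.
Substitute into dN/dt = 0: 1.15(1 - 57.6/175) = 0.0184P*.
The bracket is 0.671, giving P* = 0.772/0.0184 = 41.9.

N* ≈ 57.6, P* ≈ 41.9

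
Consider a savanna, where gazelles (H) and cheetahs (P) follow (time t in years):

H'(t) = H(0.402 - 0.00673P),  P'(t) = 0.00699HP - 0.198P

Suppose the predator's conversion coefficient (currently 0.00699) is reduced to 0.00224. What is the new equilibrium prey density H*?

H* ≈ 88.4

At the interior fixed point, setting dP/dt = 0 with P > 0 fixes H* = (predator death rate)/(HP coefficient) — independent of the other coefficients.
With the change, H* = 0.198/0.00224 = 88.4; it rises from 28.3.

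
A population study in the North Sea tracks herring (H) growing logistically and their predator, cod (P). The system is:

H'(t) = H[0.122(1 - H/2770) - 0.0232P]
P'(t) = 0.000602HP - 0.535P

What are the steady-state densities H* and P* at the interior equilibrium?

From dP/dt = 0 with P > 0: 0.000602H* = 0.535, so H* = 889.
Substitute into dH/dt = 0: 0.122(1 - 889/2770) = 0.0232P*.
The bracket is 0.679, giving P* = 0.0829/0.0232 = 3.57.

H* ≈ 889, P* ≈ 3.57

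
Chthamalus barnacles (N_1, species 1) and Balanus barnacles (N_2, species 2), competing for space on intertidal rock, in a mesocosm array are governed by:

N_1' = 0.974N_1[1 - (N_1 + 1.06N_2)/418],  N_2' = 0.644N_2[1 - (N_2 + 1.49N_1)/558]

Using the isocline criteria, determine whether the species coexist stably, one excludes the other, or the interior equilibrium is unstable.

Compare the nullcline intercepts: K1/α12 = 418/1.06 = 394 < K2 = 558; K2/α21 = 558/1.49 = 374 < K1 = 418.
Since both are reversed, neither can invade when rare; the interior point is a saddle.

unstable coexistence (outcome depends on initial conditions)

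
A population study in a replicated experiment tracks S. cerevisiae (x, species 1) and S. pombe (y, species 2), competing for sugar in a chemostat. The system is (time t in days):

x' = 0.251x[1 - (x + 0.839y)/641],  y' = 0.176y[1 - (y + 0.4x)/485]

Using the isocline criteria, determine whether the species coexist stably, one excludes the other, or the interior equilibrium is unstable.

stable coexistence

Compare the nullcline intercepts: K1/α12 = 641/0.839 = 764 > K2 = 485; K2/α21 = 485/0.4 = 1210 > K1 = 641.
Since both inequalities hold, each species can invade when rare, so the interior equilibrium is stable.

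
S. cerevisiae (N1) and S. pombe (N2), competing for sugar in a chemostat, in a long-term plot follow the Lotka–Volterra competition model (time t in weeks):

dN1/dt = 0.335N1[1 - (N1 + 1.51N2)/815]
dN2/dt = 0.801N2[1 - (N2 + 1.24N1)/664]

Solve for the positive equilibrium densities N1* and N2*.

Setting both brackets to zero gives the nullclines N1 + 1.51N2 = 815 and 1.24N1 + N2 = 664.
Substituting N2 = 664 - 1.24N1 into the first: N1(1 - 1.51·1.24) = 815 - 1.51·664.
So N1* = -188/-0.872 = 215, and then N2* = 664 - 1.24·215 = 397.

N1* ≈ 215, N2* ≈ 397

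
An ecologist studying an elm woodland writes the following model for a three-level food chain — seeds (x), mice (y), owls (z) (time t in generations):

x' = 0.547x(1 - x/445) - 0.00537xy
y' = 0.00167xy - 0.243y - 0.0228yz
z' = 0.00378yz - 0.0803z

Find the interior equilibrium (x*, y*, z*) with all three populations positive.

From dz/dt = 0: 0.00378y* = 0.0803, so y* = 21.2.
From dx/dt = 0: 0.547(1 - x*/445) = 0.00537·21.2, giving x* = 445·(1 - 0.209) = 352.
From dy/dt = 0: 0.00167·352 - 0.243 = 0.0228z*, so z* = 0.345/0.0228 = 15.1.

x* ≈ 352, y* ≈ 21.2, z* ≈ 15.1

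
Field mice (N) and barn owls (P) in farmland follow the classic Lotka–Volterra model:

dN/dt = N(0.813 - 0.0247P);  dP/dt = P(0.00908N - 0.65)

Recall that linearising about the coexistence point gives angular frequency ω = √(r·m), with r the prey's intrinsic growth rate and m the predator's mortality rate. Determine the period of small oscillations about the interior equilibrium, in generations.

T ≈ 8.64 generations

Here r = 0.813 and m = 0.65, so r·m = 0.528.
ω = √0.528 = 0.727 per generation, hence T = 2π/ω ≈ 8.64 generations.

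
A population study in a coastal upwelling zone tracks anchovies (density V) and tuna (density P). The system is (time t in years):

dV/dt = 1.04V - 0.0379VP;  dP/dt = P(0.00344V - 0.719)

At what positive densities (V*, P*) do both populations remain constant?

V* ≈ 209, P* ≈ 27.4

Set dP/dt = 0 with P > 0: 0.00344V - 0.719 = 0, so V* = 0.719/0.00344 = 209.
Set dV/dt = 0 with V > 0: 1.04 - 0.0379P = 0, so P* = 1.04/0.0379 = 27.4.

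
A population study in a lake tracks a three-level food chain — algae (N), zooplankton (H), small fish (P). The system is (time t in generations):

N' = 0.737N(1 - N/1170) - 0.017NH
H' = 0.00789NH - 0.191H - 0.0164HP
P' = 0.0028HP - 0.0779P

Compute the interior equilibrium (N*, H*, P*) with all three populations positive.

N* ≈ 419, H* ≈ 27.8, P* ≈ 190

From dP/dt = 0: 0.0028H* = 0.0779, so H* = 27.8.
From dN/dt = 0: 0.737(1 - N*/1170) = 0.017·27.8, giving N* = 1170·(1 - 0.642) = 419.
From dH/dt = 0: 0.00789·419 - 0.191 = 0.0164P*, so P* = 3.12/0.0164 = 190.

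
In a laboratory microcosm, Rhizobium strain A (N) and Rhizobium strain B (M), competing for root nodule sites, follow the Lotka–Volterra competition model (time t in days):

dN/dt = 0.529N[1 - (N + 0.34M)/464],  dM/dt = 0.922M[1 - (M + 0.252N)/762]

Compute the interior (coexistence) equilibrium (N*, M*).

Setting both brackets to zero gives the nullclines N + 0.34M = 464 and 0.252N + M = 762.
Substituting M = 762 - 0.252N into the first: N(1 - 0.34·0.252) = 464 - 0.34·762.
So N* = 205/0.914 = 224, and then M* = 762 - 0.252·224 = 706.

N* ≈ 224, M* ≈ 706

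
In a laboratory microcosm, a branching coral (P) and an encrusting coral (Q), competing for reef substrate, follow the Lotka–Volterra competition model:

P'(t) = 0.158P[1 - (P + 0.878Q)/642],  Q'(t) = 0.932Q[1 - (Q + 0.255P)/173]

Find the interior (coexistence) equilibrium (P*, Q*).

P* ≈ 631, Q* ≈ 12

Setting both brackets to zero gives the nullclines P + 0.878Q = 642 and 0.255P + Q = 173.
Substituting Q = 173 - 0.255P into the first: P(1 - 0.878·0.255) = 642 - 0.878·173.
So P* = 490/0.776 = 631, and then Q* = 173 - 0.255·631 = 12.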